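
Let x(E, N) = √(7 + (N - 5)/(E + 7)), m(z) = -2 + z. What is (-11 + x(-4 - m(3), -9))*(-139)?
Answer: 1529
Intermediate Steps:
x(E, N) = √(7 + (-5 + N)/(7 + E))
(-11 + x(-4 - m(3), -9))*(-139) = (-11 + √((44 - 9 + 7*(-4 - (-2 + 3)))/(7 + (-4 - (-2 + 3)))))*(-139) = (-11 + √((44 - 9 + 7*(-4 - 1*1))/(7 + (-4 - 1*1))))*(-139) = (-11 + √((44 - 9 + 7*(-4 - 1))/(7 + (-4 - 1))))*(-139) = (-11 + √((44 - 9 + 7*(-5))/(7 - 5)))*(-139) = (-11 + √((44 - 9 - 35)/2))*(-139) = (-11 + √((½)*0))*(-139) = (-11 + √0)*(-139) = (-11 + 0)*(-139) = -11*(-139) = 1529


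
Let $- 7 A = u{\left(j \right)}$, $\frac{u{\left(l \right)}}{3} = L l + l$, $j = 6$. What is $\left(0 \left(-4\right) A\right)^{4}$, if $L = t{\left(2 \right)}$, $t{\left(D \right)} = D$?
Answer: $0$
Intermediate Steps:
$L = 2$
$u{\left(l \right)} = 9 l$ ($u{\left(l \right)} = 3 \left(2 l + l\right) = 3 \cdot 3 l = 9 l$)
$A = - \frac{54}{7}$ ($A = - \frac{9 \cdot 6}{7} = \left(- \frac{1}{7}\right) 54 = - \frac{54}{7} \approx -7.7143$)
$\left(0 \left(-4\right) A\right)^{4} = \left(0 \left(-4\right) \left(- \frac{54}{7}\right)\right)^{4} = \left(0 \left(- \frac{54}{7}\right)\right)^{4} = 0^{4} = 0$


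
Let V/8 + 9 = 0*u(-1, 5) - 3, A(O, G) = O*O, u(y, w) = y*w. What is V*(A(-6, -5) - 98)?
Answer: 5952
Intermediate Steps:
u(y, w) = w*y
A(O, G) = O²
V = -96 (V = -72 + 8*(0*(5*(-1)) - 3) = -72 + 8*(0*(-5) - 3) = -72 + 8*(0 - 3) = -72 + 8*(-3) = -72 - 24 = -96)
V*(A(-6, -5) - 98) = -96*((-6)² - 98) = -96*(36 - 98) = -96*(-62) = 5952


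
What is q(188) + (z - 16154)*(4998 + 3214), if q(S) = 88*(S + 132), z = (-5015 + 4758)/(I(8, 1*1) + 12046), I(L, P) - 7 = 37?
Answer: -801740265202/6045 ≈ -1.3263e+8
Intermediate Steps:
I(L, P) = 44 (I(L, P) = 7 + 37 = 44)
z = -257/12090 (z = (-5015 + 4758)/(44 + 12046) = -257/12090 ≈ -0.021257)
q(S) = 11616 + 88*S (q(S) = 88*(132 + S) = 11616 + 88*S)
q(188) + (z - 16154)*(4998 + 3214) = (11616 + 88*188) + (-257/12090 - 16154)*(4998 + 3214) = (11616 + 16544) - 195302117/12090*8212 = 28160 - 801910492402/6045 = -801740265202/6045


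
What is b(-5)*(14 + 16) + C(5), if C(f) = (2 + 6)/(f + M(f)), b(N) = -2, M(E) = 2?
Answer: -412/7 ≈ -58.857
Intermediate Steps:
C(f) = 8/(2 + f) (C(f) = (2 + 6)/(f + 2) = 8/(2 + f))
b(-5)*(14 + 16) + C(5) = -2*(14 + 16) + 8/(2 + 5) = -2*30 + 8/7 = -60 + 8*(1/7) = -60 + 8/7 = -412/7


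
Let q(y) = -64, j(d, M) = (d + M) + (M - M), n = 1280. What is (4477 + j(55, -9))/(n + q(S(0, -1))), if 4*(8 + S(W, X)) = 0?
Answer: 4523/1216 ≈ 3.7196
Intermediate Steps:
S(W, X) = -8 (S(W, X) = -8 + (¼)*0 = -8 + 0 = -8)
j(d, M) = M + d (j(d, M) = (M + d) + 0 = M + d)
(4477 + j(55, -9))/(n + q(S(0, -1))) = (4477 + (-9 + 55))/(1280 - 64) = (4477 + 46)/1216 = 4523*(1/1216) = 4523/1216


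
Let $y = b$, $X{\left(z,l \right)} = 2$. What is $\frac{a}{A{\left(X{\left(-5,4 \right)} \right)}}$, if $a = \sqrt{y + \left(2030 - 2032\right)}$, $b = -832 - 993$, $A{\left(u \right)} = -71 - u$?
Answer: $- \frac{3 i \sqrt{203}}{73} \approx - 0.58553 i$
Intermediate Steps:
$b = -1825$ ($b = -832 - 993 = -1825$)
$y = -1825$
$a = 3 i \sqrt{203}$ ($a = \sqrt{-1825 + \left(2030 - 2032\right)} = \sqrt{-1825 - 2} = \sqrt{-1827} = 3 i \sqrt{203} \approx 42.743 i$)
$\frac{a}{A{\left(X{\left(-5,4 \right)} \right)}} = \frac{3 i \sqrt{203}}{-71 - 2} = \frac{3 i \sqrt{203}}{-73} = 3 i \sqrt{203} \left(- \frac{1}{73}\right) = - \frac{3 i \sqrt{203}}{73}$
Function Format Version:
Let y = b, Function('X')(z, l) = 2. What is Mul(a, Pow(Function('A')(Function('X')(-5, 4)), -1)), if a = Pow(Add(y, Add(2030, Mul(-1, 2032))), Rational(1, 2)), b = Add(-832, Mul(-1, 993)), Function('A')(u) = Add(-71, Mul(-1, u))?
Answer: Mul(Rational(-3, 73), I, Pow(203, Rational(1, 2))) ≈ Mul(-0.58553, I)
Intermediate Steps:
b = -1825 (b = Add(-832, -993) = -1825)
y = -1825
a = Mul(3, I, Pow(203, Rational(1, 2))) (a = Pow(Add(-1825, Add(2030, Mul(-1, 2032))), Rational(1, 2)) = Pow(Add(-1825, Add(2030, -2032)), Rational(1, 2)) = Pow(Add(-1825, -2), Rational(1, 2)) = Pow(-1827, Rational(1, 2)) = Mul(3, I, Pow(203, Rational(1, 2))) ≈ Mul(42.743, I))
Mul(a, Pow(Function('A')(Function('X')(-5, 4)), -1)) = Mul(Mul(3, I, Pow(203, Rational(1, 2))), Pow(Add(-71, Mul(-1, 2)), -1)) = Mul(Mul(3, I, Pow(203, Rational(1, 2))), Pow(Add(-71, -2), -1)) = Mul(Mul(3, I, Pow(203, Rational(1, 2))), Pow(-73, -1)) = Mul(Mul(3, I, Pow(203, Rational(1, 2))), Rational(-1, 73)) = Mul(Rational(-3, 73), I, Pow(203, Rational(1, 2)))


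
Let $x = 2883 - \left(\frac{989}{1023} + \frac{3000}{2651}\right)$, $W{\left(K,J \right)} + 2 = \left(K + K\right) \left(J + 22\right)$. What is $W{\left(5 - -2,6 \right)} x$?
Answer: $\frac{92334595600}{82181} \approx 1.1236 \cdot 10^{6}$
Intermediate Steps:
$W{\left(K,J \right)} = -2 + 2 K \left(22 + J\right)$ ($W{\left(K,J \right)} = -2 + \left(K + K\right) \left(J + 22\right) = -2 + 2 K \left(22 + J\right)$)
$x = \frac{710266120}{246543}$ ($x = 2883 - \frac{517349}{246543} = \frac{710266120}{246543} \approx 2880.9$)
$W{\left(5 - -2,6 \right)} x = \left(-2 + 44 \left(5 - -2\right) + 2 \cdot 6 \left(5 - -2\right)\right) \frac{710266120}{246543} = \left(-2 + 44 \left(5 + 2\right) + 2 \cdot 6 \left(5 + 2\right)\right) \frac{710266120}{246543} = \left(-2 + 44 \cdot 7 + 2 \cdot 6 \cdot 7\right) \frac{710266120}{246543} = \left(-2 + 308 + 84\right) \frac{710266120}{246543} = 390 \cdot \frac{710266120}{246543} = \frac{92334595600}{82181}$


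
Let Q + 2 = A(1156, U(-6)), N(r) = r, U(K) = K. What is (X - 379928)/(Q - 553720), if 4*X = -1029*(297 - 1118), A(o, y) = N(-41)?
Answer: 674903/2215052 ≈ 0.30469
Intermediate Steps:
A(o, y) = -41
Q = -43 (Q = -2 - 41 = -43)
X = 844809/4 (X = (-1029*(297 - 1118))/4 = (-1029*(-821))/4 = (1/4)*844809 = 844809/4 ≈ 2.1120e+5)
(X - 379928)/(Q - 553720) = (844809/4 - 379928)/(-43 - 553720) = -674903/4/(-553763) = -674903/4*(-1/553763) = 674903/2215052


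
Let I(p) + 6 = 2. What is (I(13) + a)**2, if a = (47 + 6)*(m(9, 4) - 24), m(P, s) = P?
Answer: 638401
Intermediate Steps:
I(p) = -4 (I(p) = -6 + 2 = -4)
a = -795 (a = (47 + 6)*(9 - 24) = 53*(-15) = -795)
(I(13) + a)**2 = (-4 - 795)**2 = (-799)**2 = 638401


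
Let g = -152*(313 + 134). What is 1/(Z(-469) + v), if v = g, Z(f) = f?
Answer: -1/68413 ≈ -1.4617e-5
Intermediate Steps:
g = -67944 (g = -152*447 = -1*67944 = -67944)
v = -67944
1/(Z(-469) + v) = 1/(-469 - 67944) = 1/(-68413) = -1/68413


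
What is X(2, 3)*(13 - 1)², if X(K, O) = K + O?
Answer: 720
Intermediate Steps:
X(2, 3)*(13 - 1)² = (2 + 3)*(13 - 1)² = 5*12² = 5*144 = 720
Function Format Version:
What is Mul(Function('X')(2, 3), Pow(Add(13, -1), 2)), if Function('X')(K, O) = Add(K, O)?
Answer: 720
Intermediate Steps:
Mul(Function('X')(2, 3), Pow(Add(13, -1), 2)) = Mul(Add(2, 3), Pow(Add(13, -1), 2)) = Mul(5, Pow(12, 2)) = Mul(5, 144) = 720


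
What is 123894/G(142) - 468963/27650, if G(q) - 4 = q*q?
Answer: -1508094171/139411300 ≈ -10.818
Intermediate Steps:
G(q) = 4 + q**2 (G(q) = 4 + q*q = 4 + q**2)
123894/G(142) - 468963/27650 = 123894/(4 + 142**2) - 468963/27650 = 123894/(4 + 20164) - 468963*1/27650 = 123894/20168 - 468963/27650 = 123894*(1/20168) - 468963/27650 = 61947/10084 - 468963/27650 = -1508094171/139411300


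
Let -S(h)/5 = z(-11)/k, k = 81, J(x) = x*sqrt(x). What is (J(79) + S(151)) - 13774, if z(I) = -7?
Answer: -1115659/81 + 79*sqrt(79) ≈ -13071.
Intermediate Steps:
J(x) = x**(3/2)
S(h) = 35/81 (S(h) = -(-35)/81 = -5*(-7/81) = 35/81)
(J(79) + S(151)) - 13774 = (79**(3/2) + 35/81) - 13774 = (79*sqrt(79) + 35/81) - 13774 = (35/81 + 79*sqrt(79)) - 13774 = -1115659/81 + 79*sqrt(79)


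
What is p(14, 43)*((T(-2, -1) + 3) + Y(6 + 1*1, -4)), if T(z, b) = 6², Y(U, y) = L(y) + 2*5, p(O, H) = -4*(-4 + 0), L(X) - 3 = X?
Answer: 768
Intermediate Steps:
L(X) = 3 + X
p(O, H) = 16 (p(O, H) = -4*(-4) = 16)
Y(U, y) = 13 + y (Y(U, y) = (3 + y) + 2*5 = (3 + y) + 10 = 13 + y)
T(z, b) = 36
p(14, 43)*((T(-2, -1) + 3) + Y(6 + 1*1, -4)) = 16*((36 + 3) + (13 - 4)) = 16*(39 + 9) = 16*48 = 768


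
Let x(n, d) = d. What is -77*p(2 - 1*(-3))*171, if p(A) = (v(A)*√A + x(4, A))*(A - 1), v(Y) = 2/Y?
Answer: -263340 - 105336*√5/5 ≈ -3.1045e+5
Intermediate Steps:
p(A) = (-1 + A)*(A + 2/√A) (p(A) = ((2/A)*√A + A)*(A - 1) = (2/√A + A)*(-1 + A) = (A + 2/√A)*(-1 + A) = (-1 + A)*(A + 2/√A))
-77*p(2 - 1*(-3))*171 = -77*((2 - 1*(-3))² - (2 - 1*(-3)) - 2/√(2 - 1*(-3)) + 2*√(2 - 1*(-3)))*171 = -77*((2 + 3)² - (2 + 3) - 2/√(2 + 3) + 2*√(2 + 3))*171 = -77*(5² - 1*5 - 2*√5/5 + 2*√5)*171 = -77*(25 - 5 - 2*√5/5 + 2*√5)*171 = -77*(20 + 8*√5/5)*171 = (-1540 - 616*√5/5)*171 = -263340 - 105336*√5/5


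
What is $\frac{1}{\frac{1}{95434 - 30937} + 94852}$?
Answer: $\frac{64497}{6117669445} \approx 1.0543 \cdot 10^{-5}$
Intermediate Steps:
$\frac{1}{\frac{1}{95434 - 30937} + 94852} = \frac{1}{\frac{1}{64497} + 94852} = \frac{1}{\frac{6117669445}{64497}} = \frac{64497}{6117669445}$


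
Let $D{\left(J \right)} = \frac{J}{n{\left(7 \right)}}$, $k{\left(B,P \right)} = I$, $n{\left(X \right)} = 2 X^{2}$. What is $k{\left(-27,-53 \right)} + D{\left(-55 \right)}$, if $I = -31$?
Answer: $- \frac{3093}{98} \approx -31.561$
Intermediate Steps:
$k{\left(B,P \right)} = -31$
$D{\left(J \right)} = \frac{J}{98}$ ($D{\left(J \right)} = \frac{J}{2 \cdot 7^{2}} = \frac{J}{2 \cdot 49} = \frac{J}{98}$)
$k{\left(-27,-53 \right)} + D{\left(-55 \right)} = -31 + \frac{1}{98} \left(-55\right) = -31 - \frac{55}{98} = - \frac{3093}{98}$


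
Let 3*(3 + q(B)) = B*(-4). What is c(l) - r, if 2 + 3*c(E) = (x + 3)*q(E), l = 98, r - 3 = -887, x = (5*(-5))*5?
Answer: 56872/9 ≈ 6319.1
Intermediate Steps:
x = -125 (x = -25*5 = -125)
r = -884 (r = 3 - 887 = -884)
q(B) = -3 - 4*B/3 (q(B) = -3 + (B*(-4))/3 = -3 + (-4*B)/3 = -3 - 4*B/3)
c(E) = 364/3 + 488*E/9 (c(E) = -2/3 + ((-125 + 3)*(-3 - 4*E/3))/3 = -2/3 + (-122*(-3 - 4*E/3))/3 = -2/3 + (366 + 488*E/3)/3 = -2/3 + (122 + 488*E/9) = 364/3 + 488*E/9)
c(l) - r = (364/3 + (488/9)*98) - 1*(-884) = (364/3 + 47824/9) + 884 = 48916/9 + 884 = 56872/9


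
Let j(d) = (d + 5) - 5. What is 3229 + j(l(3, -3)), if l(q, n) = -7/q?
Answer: 9680/3 ≈ 3226.7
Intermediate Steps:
j(d) = d (j(d) = (5 + d) - 5 = d)
3229 + j(l(3, -3)) = 3229 - 7/3 = 9680/3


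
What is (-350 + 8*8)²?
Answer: 81796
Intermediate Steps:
(-350 + 8*8)² = (-350 + 64)² = (-286)² = 81796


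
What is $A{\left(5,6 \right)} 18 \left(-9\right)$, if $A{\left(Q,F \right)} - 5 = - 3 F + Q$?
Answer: $1296$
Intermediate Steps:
$A{\left(Q,F \right)} = 5 + Q - 3 F$ ($A{\left(Q,F \right)} = 5 - \left(- Q + 3 F\right) = 5 + Q - 3 F$)
$A{\left(5,6 \right)} 18 \left(-9\right) = \left(5 + 5 - 18\right) 18 \left(-9\right) = \left(-8\right) 18 \left(-9\right) = \left(-144\right) \left(-9\right) = 1296$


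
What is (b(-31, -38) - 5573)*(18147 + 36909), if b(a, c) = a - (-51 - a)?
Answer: -307432704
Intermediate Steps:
b(a, c) = 51 + 2*a (b(a, c) = a + (51 + a) = 51 + 2*a)
(b(-31, -38) - 5573)*(18147 + 36909) = ((51 + 2*(-31)) - 5573)*(18147 + 36909) = ((51 - 62) - 5573)*55056 = (-11 - 5573)*55056 = -5584*55056 = -307432704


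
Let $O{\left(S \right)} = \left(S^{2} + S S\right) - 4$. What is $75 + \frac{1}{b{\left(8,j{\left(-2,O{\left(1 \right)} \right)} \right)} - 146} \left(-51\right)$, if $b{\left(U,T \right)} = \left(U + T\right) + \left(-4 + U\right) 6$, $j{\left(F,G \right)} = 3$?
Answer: $\frac{2792}{37} \approx 75.459$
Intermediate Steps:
$O{\left(S \right)} = -4 + 2 S^{2}$ ($O{\left(S \right)} = \left(S^{2} + S^{2}\right) - 4 = 2 S^{2} - 4 = -4 + 2 S^{2}$)
$b{\left(U,T \right)} = -24 + T + 7 U$ ($b{\left(U,T \right)} = \left(T + U\right) + \left(-24 + 6 U\right) = -24 + T + 7 U$)
$75 + \frac{1}{b{\left(8,j{\left(-2,O{\left(1 \right)} \right)} \right)} - 146} \left(-51\right) = 75 + \frac{1}{\left(-24 + 3 + 7 \cdot 8\right) - 146} \left(-51\right) = 75 + \frac{1}{\left(-24 + 3 + 56\right) - 146} \left(-51\right) = 75 + \frac{1}{35 - 146} \left(-51\right) = 75 + \frac{1}{-111} \left(-51\right) = 75 - - \frac{17}{37} = 75 + \frac{17}{37} = \frac{2792}{37}$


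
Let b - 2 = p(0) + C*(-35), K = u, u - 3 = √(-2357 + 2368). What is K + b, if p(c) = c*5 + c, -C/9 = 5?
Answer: 1580 + √11 ≈ 1583.3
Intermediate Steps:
C = -45 (C = -9*5 = -45)
p(c) = 6*c (p(c) = 5*c + c = 6*c)
u = 3 + √11 (u = 3 + √(-2357 + 2368) = 3 + √11 ≈ 6.3166)
K = 3 + √11 ≈ 6.3166
b = 1577 (b = 2 + (6*0 - 45*(-35)) = 2 + (0 + 1575) = 2 + 1575 = 1577)
K + b = (3 + √11) + 1577 = 1580 + √11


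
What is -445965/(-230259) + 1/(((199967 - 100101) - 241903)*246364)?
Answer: 5201855199458787/2685802644579404 ≈ 1.9368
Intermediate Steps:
-445965/(-230259) + 1/(((199967 - 100101) - 241903)*246364) = -445965*(-1/230259) + (1/246364)/(99866 - 241903) = 148655/76753 + (1/246364)/(-142037) = 148655/76753 - 1/142037*1/246364 = 148655/76753 - 1/34992803468 = 5201855199458787/2685802644579404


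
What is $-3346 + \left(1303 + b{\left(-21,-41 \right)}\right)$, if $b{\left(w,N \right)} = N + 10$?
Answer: $-2074$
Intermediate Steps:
$b{\left(w,N \right)} = 10 + N$
$-3346 + \left(1303 + b{\left(-21,-41 \right)}\right) = -3346 + \left(1303 + \left(10 - 41\right)\right) = -3346 + \left(1303 - 31\right) = -3346 + 1272 = -2074$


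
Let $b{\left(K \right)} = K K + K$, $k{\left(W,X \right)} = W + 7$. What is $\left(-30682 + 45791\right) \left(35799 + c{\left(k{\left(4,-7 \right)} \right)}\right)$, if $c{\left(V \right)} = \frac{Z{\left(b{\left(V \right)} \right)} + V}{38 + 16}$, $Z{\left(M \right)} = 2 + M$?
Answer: $\frac{29210093719}{54} \approx 5.4093 \cdot 10^{8}$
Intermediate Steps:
$k{\left(W,X \right)} = 7 + W$
$b{\left(K \right)} = K + K^{2}$ ($b{\left(K \right)} = K^{2} + K = K + K^{2}$)
$c{\left(V \right)} = \frac{1}{27} + \frac{V}{54} + \frac{V \left(1 + V\right)}{54}$ ($c{\left(V \right)} = \frac{\left(2 + V \left(1 + V\right)\right) + V}{38 + 16} = \frac{2 + V + V \left(1 + V\right)}{54} = \left(2 + V + V \left(1 + V\right)\right) \frac{1}{54} = \frac{1}{27} + \frac{V}{54} + \frac{V \left(1 + V\right)}{54}$)
$\left(-30682 + 45791\right) \left(35799 + c{\left(k{\left(4,-7 \right)} \right)}\right) = \left(-30682 + 45791\right) \left(35799 + \left(\frac{1}{27} + \frac{7 + 4}{54} + \frac{\left(7 + 4\right) \left(1 + \left(7 + 4\right)\right)}{54}\right)\right) = 15109 \left(35799 + \left(\frac{1}{27} + \frac{1}{54} \cdot 11 + \frac{1}{54} \cdot 11 \left(1 + 11\right)\right)\right) = 15109 \left(35799 + \left(\frac{1}{27} + \frac{11}{54} + \frac{1}{54} \cdot 11 \cdot 12\right)\right) = 15109 \left(35799 + \left(\frac{1}{27} + \frac{11}{54} + \frac{22}{9}\right)\right) = 15109 \left(35799 + \frac{145}{54}\right) = 15109 \cdot \frac{1933291}{54} = \frac{29210093719}{54}$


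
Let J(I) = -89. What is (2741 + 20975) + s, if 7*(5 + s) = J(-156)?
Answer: 165888/7 ≈ 23698.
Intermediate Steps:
s = -124/7 (s = -5 + (1/7)*(-89) = -5 - 89/7 = -124/7 ≈ -17.714)
(2741 + 20975) + s = (2741 + 20975) - 124/7 = 23716 - 124/7 = 165888/7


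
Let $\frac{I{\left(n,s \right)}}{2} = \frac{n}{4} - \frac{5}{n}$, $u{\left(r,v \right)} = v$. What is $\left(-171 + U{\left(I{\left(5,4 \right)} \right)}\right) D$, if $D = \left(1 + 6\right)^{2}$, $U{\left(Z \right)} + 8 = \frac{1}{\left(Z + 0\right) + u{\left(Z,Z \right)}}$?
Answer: $-8722$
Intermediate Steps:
$I{\left(n,s \right)} = \frac{n}{2} - \frac{10}{n}$ ($I{\left(n,s \right)} = 2 \left(\frac{n}{4} - \frac{5}{n}\right) = 2 \left(- \frac{5}{n} + \frac{n}{4}\right) = \frac{n}{2} - \frac{10}{n}$)
$U{\left(Z \right)} = -8 + \frac{1}{2 Z}$ ($U{\left(Z \right)} = -8 + \frac{1}{\left(Z + 0\right) + Z} = -8 + \frac{1}{Z + Z} = -8 + \frac{1}{2 Z}$)
$D = 49$ ($D = 7^{2} = 49$)
$\left(-171 + U{\left(I{\left(5,4 \right)} \right)}\right) D = \left(-171 - \left(8 - \frac{1}{2 \left(\frac{1}{2} \cdot 5 - \frac{10}{5}\right)}\right)\right) 49 = \left(-171 - \left(8 - \frac{1}{2 \left(\frac{5}{2} - 2\right)}\right)\right) 49 = \left(-171 - \left(8 - \frac{\frac{1}{\frac{1}{2}}}{2}\right)\right) 49 = \left(-171 + \left(-8 + \frac{1}{2} \cdot 2\right)\right) 49 = \left(-171 + \left(-8 + 1\right)\right) 49 = \left(-171 - 7\right) 49 = \left(-178\right) 49 = -8722$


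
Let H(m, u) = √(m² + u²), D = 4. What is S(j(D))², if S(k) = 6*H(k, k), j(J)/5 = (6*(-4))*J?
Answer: 16588800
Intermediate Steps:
j(J) = -120*J (j(J) = 5*((6*(-4))*J) = 5*(-24*J) = -120*J)
S(k) = 6*√2*√(k²) (S(k) = 6*√(k² + k²) = 6*√(2*k²) = 6*(√2*√(k²)) = 6*√2*√(k²))
S(j(D))² = (6*√2*√((-120*4)²))² = (6*√2*√((-480)²))² = (6*√2*√230400)² = (6*√2*480)² = (2880*√2)² = 16588800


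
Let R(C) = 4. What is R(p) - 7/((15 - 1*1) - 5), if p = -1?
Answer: 29/9 ≈ 3.2222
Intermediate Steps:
R(p) - 7/((15 - 1*1) - 5) = 4 - 7/((15 - 1*1) - 5) = 4 - 7/((15 - 1) - 5) = 4 - 7/(14 - 5) = 4 - 7/9 = 29/9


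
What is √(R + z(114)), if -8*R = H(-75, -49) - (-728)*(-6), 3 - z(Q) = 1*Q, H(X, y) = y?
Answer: √7058/4 ≈ 21.003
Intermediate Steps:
z(Q) = 3 - Q
R = 4417/8 (R = -(-49 - (-728)*(-6))/8 = -(-49 - 1*4368)/8 = -(-49 - 4368)/8 = -⅛*(-4417) = 4417/8 ≈ 552.13)
√(R + z(114)) = √(4417/8 + (3 - 1*114)) = √(4417/8 + (3 - 114)) = √(4417/8 - 111) = √(3529/8) = √7058/4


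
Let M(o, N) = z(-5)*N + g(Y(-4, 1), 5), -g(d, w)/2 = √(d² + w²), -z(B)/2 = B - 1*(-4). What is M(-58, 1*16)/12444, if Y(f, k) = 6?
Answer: 8/3111 - √61/6222 ≈ 0.0013163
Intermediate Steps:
z(B) = -8 - 2*B (z(B) = -2*(B - 1*(-4)) = -2*(B + 4) = -2*(4 + B) = -8 - 2*B)
g(d, w) = -2*√(d² + w²)
M(o, N) = -2*√61 + 2*N (M(o, N) = (-8 - 2*(-5))*N - 2*√(6² + 5²) = (-8 + 10)*N - 2*√(36 + 25) = 2*N - 2*√61 = -2*√61 + 2*N)
M(-58, 1*16)/12444 = (-2*√61 + 2*(1*16))/12444 = (-2*√61 + 2*16)*(1/12444) = (-2*√61 + 32)*(1/12444) = (32 - 2*√61)*(1/12444) = 8/3111 - √61/6222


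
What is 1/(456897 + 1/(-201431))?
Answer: 201431/92033219606 ≈ 2.1887e-6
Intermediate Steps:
1/(456897 + 1/(-201431)) = 1/(456897 - 1/201431) = 1/(92033219606/201431) = 201431/92033219606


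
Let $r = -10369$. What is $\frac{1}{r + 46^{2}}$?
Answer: $- \frac{1}{8253} \approx -0.00012117$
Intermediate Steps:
$\frac{1}{r + 46^{2}} = \frac{1}{-10369 + 46^{2}} = \frac{1}{-10369 + 2116} = \frac{1}{-8253} = - \frac{1}{8253}$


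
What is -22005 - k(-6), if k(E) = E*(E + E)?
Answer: -22077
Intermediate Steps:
k(E) = 2*E**2 (k(E) = E*(2*E) = 2*E**2)
-22005 - k(-6) = -22005 - 2*(-6)**2 = -22005 - 2*36 = -22005 - 1*72 = -22005 - 72 = -22077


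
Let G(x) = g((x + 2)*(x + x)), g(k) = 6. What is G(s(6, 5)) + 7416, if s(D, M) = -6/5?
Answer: 7422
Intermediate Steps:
s(D, M) = -6/5 (s(D, M) = -6*1/5 = -6/5)
G(x) = 6
G(s(6, 5)) + 7416 = 6 + 7416 = 7422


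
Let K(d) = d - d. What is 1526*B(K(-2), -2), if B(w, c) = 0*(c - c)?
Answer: 0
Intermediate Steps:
K(d) = 0
B(w, c) = 0 (B(w, c) = 0*0 = 0)
1526*B(K(-2), -2) = 1526*0 = 0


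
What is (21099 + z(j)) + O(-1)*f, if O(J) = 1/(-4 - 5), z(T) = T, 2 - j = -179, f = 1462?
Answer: 190058/9 ≈ 21118.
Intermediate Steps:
j = 181 (j = 2 - 1*(-179) = 2 + 179 = 181)
O(J) = -⅑ (O(J) = 1/(-9) = -⅑)
(21099 + z(j)) + O(-1)*f = (21099 + 181) - ⅑*1462 = 21280 - 1462/9 = 190058/9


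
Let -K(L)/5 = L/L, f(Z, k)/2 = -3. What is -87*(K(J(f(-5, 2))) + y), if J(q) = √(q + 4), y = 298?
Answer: -25491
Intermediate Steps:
f(Z, k) = -6 (f(Z, k) = 2*(-3) = -6)
J(q) = √(4 + q)
K(L) = -5 (K(L) = -5*L/L = -5*1 = -5)
-87*(K(J(f(-5, 2))) + y) = -87*(-5 + 298) = -87*293 = -25491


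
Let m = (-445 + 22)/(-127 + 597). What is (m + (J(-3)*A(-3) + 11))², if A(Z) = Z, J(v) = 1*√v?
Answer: 7501/100 - 303*I*√3/5 ≈ 75.01 - 104.96*I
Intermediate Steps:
J(v) = √v
m = -9/10 (m = -423/470 = -423*1/470 = -9/10 ≈ -0.90000)
(m + (J(-3)*A(-3) + 11))² = (-9/10 + (√(-3)*(-3) + 11))² = (-9/10 + ((I*√3)*(-3) + 11))² = (-9/10 + (-3*I*√3 + 11))² = (-9/10 + (11 - 3*I*√3))² = (101/10 - 3*I*√3)²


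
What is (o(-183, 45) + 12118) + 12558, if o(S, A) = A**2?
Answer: 26701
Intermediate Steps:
(o(-183, 45) + 12118) + 12558 = (45**2 + 12118) + 12558 = (2025 + 12118) + 12558 = 14143 + 12558 = 26701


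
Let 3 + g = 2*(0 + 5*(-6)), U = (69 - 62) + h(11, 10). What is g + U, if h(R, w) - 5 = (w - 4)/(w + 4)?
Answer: -354/7 ≈ -50.571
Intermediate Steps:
h(R, w) = 5 + (-4 + w)/(4 + w) (h(R, w) = 5 + (w - 4)/(w + 4) = 5 + (-4 + w)/(4 + w))
U = 87/7 (U = (69 - 62) + 2*(8 + 3*10)/(4 + 10) = 7 + 2*(8 + 30)/14 = 7 + 2*(1/14)*38 = 7 + 38/7 = 87/7 ≈ 12.429)
g = -63 (g = -3 + 2*(0 + 5*(-6)) = -3 + 2*(0 - 30) = -3 + 2*(-30) = -3 - 60 = -63)
g + U = -63 + 87/7 = -354/7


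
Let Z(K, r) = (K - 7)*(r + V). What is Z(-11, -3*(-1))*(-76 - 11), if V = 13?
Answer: 25056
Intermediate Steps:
Z(K, r) = (-7 + K)*(13 + r) (Z(K, r) = (K - 7)*(r + 13) = (-7 + K)*(13 + r))
Z(-11, -3*(-1))*(-76 - 11) = (-91 - (-21)*(-1) + 13*(-11) - (-33)*(-1))*(-76 - 11) = (-91 - 7*3 - 143 - 11*3)*(-87) = (-91 - 21 - 143 - 33)*(-87) = -288*(-87) = 25056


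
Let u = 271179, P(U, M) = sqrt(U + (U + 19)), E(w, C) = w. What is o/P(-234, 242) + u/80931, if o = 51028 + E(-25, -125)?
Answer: 90393/26977 - 51003*I*sqrt(449)/449 ≈ 3.3507 - 2407.0*I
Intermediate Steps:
P(U, M) = sqrt(19 + 2*U) (P(U, M) = sqrt(U + (19 + U)) = sqrt(19 + 2*U))
o = 51003 (o = 51028 - 25 = 51003)
o/P(-234, 242) + u/80931 = 51003/(sqrt(19 + 2*(-234))) + 271179/80931 = 51003/(sqrt(19 - 468)) + 271179*(1/80931) = 51003/(sqrt(-449)) + 90393/26977 = 51003/((I*sqrt(449))) + 90393/26977 = 51003*(-I*sqrt(449)/449) + 90393/26977 = -51003*I*sqrt(449)/449 + 90393/26977 = 90393/26977 - 51003*I*sqrt(449)/449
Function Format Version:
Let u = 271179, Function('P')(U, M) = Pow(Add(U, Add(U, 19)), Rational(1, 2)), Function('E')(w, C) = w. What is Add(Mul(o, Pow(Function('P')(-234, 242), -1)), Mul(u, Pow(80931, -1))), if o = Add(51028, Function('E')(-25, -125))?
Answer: Add(Rational(90393, 26977), Mul(Rational(-51003, 449), I, Pow(449, Rational(1, 2)))) ≈ Add(3.3507, Mul(-2407.0, I))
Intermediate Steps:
Function('P')(U, M) = Pow(Add(19, Mul(2, U)), Rational(1, 2)) (Function('P')(U, M) = Pow(Add(U, Add(19, U)), Rational(1, 2)) = Pow(Add(19, Mul(2, U)), Rational(1, 2)))
o = 51003 (o = Add(51028, -25) = 51003)
Add(Mul(o, Pow(Function('P')(-234, 242), -1)), Mul(u, Pow(80931, -1))) = Add(Mul(51003, Pow(Pow(Add(19, Mul(2, -234)), Rational(1, 2)), -1)), Mul(271179, Pow(80931, -1))) = Add(Mul(51003, Pow(Pow(Add(19, -468), Rational(1, 2)), -1)), Mul(271179, Rational(1, 80931))) = Add(Mul(51003, Pow(Pow(-449, Rational(1, 2)), -1)), Rational(90393, 26977)) = Add(Mul(51003, Pow(Mul(I, Pow(449, Rational(1, 2))), -1)), Rational(90393, 26977)) = Add(Mul(51003, Mul(Rational(-1, 449), I, Pow(449, Rational(1, 2)))), Rational(90393, 26977)) = Add(Mul(Rational(-51003, 449), I, Pow(449, Rational(1, 2))), Rational(90393, 26977)) = Add(Rational(90393, 26977), Mul(Rational(-51003, 449), I, Pow(449, Rational(1, 2))))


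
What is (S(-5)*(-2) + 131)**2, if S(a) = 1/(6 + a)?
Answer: 16641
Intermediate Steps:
(S(-5)*(-2) + 131)**2 = (-2/(6 - 5) + 131)**2 = (-2/1 + 131)**2 = (1*(-2) + 131)**2 = (-2 + 131)**2 = 129**2 = 16641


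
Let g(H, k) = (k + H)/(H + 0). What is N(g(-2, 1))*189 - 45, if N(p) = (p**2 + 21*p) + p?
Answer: 8325/4 ≈ 2081.3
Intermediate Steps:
g(H, k) = (H + k)/H
N(p) = p**2 + 22*p
N(g(-2, 1))*189 - 45 = (((-2 + 1)/(-2))*(22 + (-2 + 1)/(-2)))*189 - 45 = ((-1/2*(-1))*(22 - 1/2*(-1)))*189 - 45 = ((22 + 1/2)/2)*189 - 45 = ((1/2)*(45/2))*189 - 45 = (45/4)*189 - 45 = 8505/4 - 45 = 8325/4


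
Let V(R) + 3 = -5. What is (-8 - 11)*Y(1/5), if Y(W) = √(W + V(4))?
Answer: -19*I*√195/5 ≈ -53.064*I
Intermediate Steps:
V(R) = -8 (V(R) = -3 - 5 = -8)
Y(W) = √(-8 + W) (Y(W) = √(W - 8) = √(-8 + W))
(-8 - 11)*Y(1/5) = (-8 - 11)*√(-8 + 1/5) = -19*√(-8 + ⅕) = -19*I*√195/5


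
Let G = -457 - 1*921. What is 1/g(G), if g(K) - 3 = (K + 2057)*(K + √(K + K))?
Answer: -935659/876728393277 - 1358*I*√689/876728393277 ≈ -1.0672e-6 - 4.0658e-8*I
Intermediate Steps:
G = -1378 (G = -457 - 921 = -1378)
g(K) = 3 + (2057 + K)*(K + √2*√K) (g(K) = 3 + (K + 2057)*(K + √(K + K)) = 3 + (2057 + K)*(K + √(2*K)) = 3 + (2057 + K)*(K + √2*√K))
1/g(G) = 1/(3 + (-1378)² + 2057*(-1378) + √2*(-1378)^(3/2) + 2057*√2*√(-1378)) = 1/(3 + 1898884 - 2834546 + √2*(-1378*I*√1378) + 2057*√2*(I*√1378)) = 1/(3 + 1898884 - 2834546 - 2756*I*√689 + 4114*I*√689) = 1/(-935659 + 1358*I*√689)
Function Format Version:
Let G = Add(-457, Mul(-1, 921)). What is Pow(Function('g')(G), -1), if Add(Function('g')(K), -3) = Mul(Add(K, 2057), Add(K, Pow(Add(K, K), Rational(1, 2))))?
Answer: Add(Rational(-935659, 876728393277), Mul(Rational(-1358, 876728393277), I, Pow(689, Rational(1, 2)))) ≈ Add(-1.0672e-6, Mul(-4.0658e-8, I))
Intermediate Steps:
G = -1378 (G = Add(-457, -921) = -1378)
Function('g')(K) = Add(3, Mul(Add(2057, K), Add(K, Mul(Pow(2, Rational(1, 2)), Pow(K, Rational(1, 2)))))) (Function('g')(K) = Add(3, Mul(Add(K, 2057), Add(K, Pow(Add(K, K), Rational(1, 2))))) = Add(3, Mul(Add(2057, K), Add(K, Pow(Mul(2, K), Rational(1, 2))))) = Add(3, Mul(Add(2057, K), Add(K, Mul(Pow(2, Rational(1, 2)), Pow(K, Rational(1, 2)))))))
Pow(Function('g')(G), -1) = Pow(Add(3, Pow(-1378, 2), Mul(2057, -1378), Mul(Pow(2, Rational(1, 2)), Pow(-1378, Rational(3, 2))), Mul(2057, Pow(2, Rational(1, 2)), Pow(-1378, Rational(1, 2)))), -1) = Pow(Add(3, 1898884, -2834546, Mul(Pow(2, Rational(1, 2)), Mul(-1378, I, Pow(1378, Rational(1, 2)))), Mul(2057, Pow(2, Rational(1, 2)), Mul(I, Pow(1378, Rational(1, 2))))), -1) = Pow(Add(3, 1898884, -2834546, Mul(-2756, I, Pow(689, Rational(1, 2))), Mul(4114, I, Pow(689, Rational(1, 2)))), -1) = Pow(Add(-935659, Mul(1358, I, Pow(689, Rational(1, 2)))), -1)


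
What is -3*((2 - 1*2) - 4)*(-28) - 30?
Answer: -366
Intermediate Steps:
-3*((2 - 1*2) - 4)*(-28) - 30 = -3*((2 - 2) - 4)*(-28) - 30 = -3*(0 - 4)*(-28) - 30 = -3*(-4)*(-28) - 30 = 12*(-28) - 30 = -336 - 30 = -366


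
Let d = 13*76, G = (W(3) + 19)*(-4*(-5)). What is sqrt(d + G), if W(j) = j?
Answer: 2*sqrt(357) ≈ 37.789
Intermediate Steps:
G = 440 (G = (3 + 19)*(-4*(-5)) = 22*20 = 440)
d = 988
sqrt(d + G) = sqrt(988 + 440) = sqrt(1428) = 2*sqrt(357)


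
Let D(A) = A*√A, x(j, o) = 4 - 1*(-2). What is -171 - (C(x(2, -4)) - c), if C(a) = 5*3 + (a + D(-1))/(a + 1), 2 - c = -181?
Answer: -27/7 + I/7 ≈ -3.8571 + 0.14286*I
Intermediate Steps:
x(j, o) = 6 (x(j, o) = 4 + 2 = 6)
D(A) = A^(3/2)
c = 183 (c = 2 - 1*(-181) = 2 + 181 = 183)
C(a) = 15 + (a - I)/(1 + a) (C(a) = 5*3 + (a + (-1)^(3/2))/(a + 1) = 15 + (a - I)/(1 + a))
-171 - (C(x(2, -4)) - c) = -171 - ((15 - I + 16*6)/(1 + 6) - 1*183) = -171 - ((15 - I + 96)/7 - 183) = -171 - ((111 - I)/7 - 183) = -171 - ((111/7 - I/7) - 183) = -171 - (-1170/7 - I/7) = -171 + (1170/7 + I/7) = -27/7 + I/7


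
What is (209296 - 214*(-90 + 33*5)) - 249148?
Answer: -55902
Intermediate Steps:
(209296 - 214*(-90 + 33*5)) - 249148 = (209296 - 214*(-90 + 165)) - 249148 = (209296 - 214*75) - 249148 = (209296 - 16050) - 249148 = 193246 - 249148 = -55902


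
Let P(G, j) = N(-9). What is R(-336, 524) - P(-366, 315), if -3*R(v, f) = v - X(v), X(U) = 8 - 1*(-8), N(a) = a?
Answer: 379/3 ≈ 126.33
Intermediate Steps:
P(G, j) = -9
X(U) = 16 (X(U) = 8 + 8 = 16)
R(v, f) = 16/3 - v/3 (R(v, f) = -(v - 1*16)/3 = -(v - 16)/3 = -(-16 + v)/3 = 16/3 - v/3)
R(-336, 524) - P(-366, 315) = (16/3 - 1/3*(-336)) - 1*(-9) = (16/3 + 112) + 9 = 352/3 + 9 = 379/3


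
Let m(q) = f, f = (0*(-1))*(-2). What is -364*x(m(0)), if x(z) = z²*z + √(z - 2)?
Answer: -364*I*√2 ≈ -514.77*I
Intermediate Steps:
f = 0 (f = 0*(-2) = 0)
m(q) = 0
x(z) = z³ + √(-2 + z)
-364*x(m(0)) = -364*(0³ + √(-2 + 0)) = -364*(0 + √(-2)) = -364*(0 + I*√2) = -364*I*√2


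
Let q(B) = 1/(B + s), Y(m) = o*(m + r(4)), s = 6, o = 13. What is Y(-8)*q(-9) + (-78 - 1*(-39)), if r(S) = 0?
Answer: -13/3 ≈ -4.3333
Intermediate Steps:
Y(m) = 13*m (Y(m) = 13*(m + 0) = 13*m)
q(B) = 1/(6 + B) (q(B) = 1/(B + 6) = 1/(6 + B))
Y(-8)*q(-9) + (-78 - 1*(-39)) = (13*(-8))/(6 - 9) + (-78 - 1*(-39)) = -104/(-3) + (-78 + 39) = -104*(-1/3) - 39 = 104/3 - 39 = -13/3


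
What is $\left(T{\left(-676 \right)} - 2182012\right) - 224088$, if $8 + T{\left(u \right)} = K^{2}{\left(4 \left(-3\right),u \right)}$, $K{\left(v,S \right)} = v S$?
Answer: $63398436$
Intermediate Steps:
$K{\left(v,S \right)} = S v$
$T{\left(u \right)} = -8 + 144 u^{2}$ ($T{\left(u \right)} = -8 + \left(u 4 \left(-3\right)\right)^{2} = -8 + \left(u \left(-12\right)\right)^{2} = -8 + \left(- 12 u\right)^{2} = -8 + 144 u^{2}$)
$\left(T{\left(-676 \right)} - 2182012\right) - 224088 = \left(\left(-8 + 144 \left(-676\right)^{2}\right) - 2182012\right) - 224088 = \left(\left(-8 + 144 \cdot 456976\right) - 2182012\right) - 224088 = \left(\left(-8 + 65804544\right) - 2182012\right) - 224088 = \left(65804536 - 2182012\right) - 224088 = 63622524 - 224088 = 63398436$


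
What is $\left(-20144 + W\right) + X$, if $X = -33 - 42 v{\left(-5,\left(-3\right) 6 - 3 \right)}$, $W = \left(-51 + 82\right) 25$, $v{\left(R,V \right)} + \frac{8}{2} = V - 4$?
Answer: $-18184$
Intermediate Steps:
$v{\left(R,V \right)} = -8 + V$ ($v{\left(R,V \right)} = -4 + \left(V - 4\right) = -4 + \left(-4 + V\right) = -8 + V$)
$W = 775$ ($W = 31 \cdot 25 = 775$)
$X = 1185$ ($X = -33 - 42 \left(-8 - 21\right) = -33 - -1218 = -33 + 1218 = 1185$)
$\left(-20144 + W\right) + X = \left(-20144 + 775\right) + 1185 = -19369 + 1185 = -18184$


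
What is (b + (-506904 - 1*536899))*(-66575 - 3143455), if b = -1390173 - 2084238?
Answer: 14503602486420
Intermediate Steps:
b = -3474411
(b + (-506904 - 1*536899))*(-66575 - 3143455) = (-3474411 + (-506904 - 1*536899))*(-66575 - 3143455) = (-3474411 + (-506904 - 536899))*(-3210030) = (-3474411 - 1043803)*(-3210030) = -4518214*(-3210030) = 14503602486420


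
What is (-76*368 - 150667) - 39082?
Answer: -217717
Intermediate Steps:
(-76*368 - 150667) - 39082 = (-27968 - 150667) - 39082 = -178635 - 39082 = -217717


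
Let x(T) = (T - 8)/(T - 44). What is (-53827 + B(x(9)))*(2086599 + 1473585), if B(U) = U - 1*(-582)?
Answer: -6634673457984/35 ≈ -1.8956e+11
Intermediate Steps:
x(T) = (-8 + T)/(-44 + T)
B(U) = 582 + U (B(U) = U + 582 = 582 + U)
(-53827 + B(x(9)))*(2086599 + 1473585) = (-53827 + (582 + (-8 + 9)/(-44 + 9)))*(2086599 + 1473585) = (-53827 + (582 + 1/(-35)))*3560184 = (-53827 + (582 - 1/35*1))*3560184 = (-53827 + (582 - 1/35))*3560184 = (-53827 + 20369/35)*3560184 = -1863576/35*3560184 = -6634673457984/35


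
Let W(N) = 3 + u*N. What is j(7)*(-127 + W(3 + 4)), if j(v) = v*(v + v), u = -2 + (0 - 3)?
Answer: -15582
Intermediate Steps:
u = -5 (u = -2 - 3 = -5)
j(v) = 2*v**2 (j(v) = v*(2*v) = 2*v**2)
W(N) = 3 - 5*N
j(7)*(-127 + W(3 + 4)) = (2*7**2)*(-127 + (3 - 5*(3 + 4))) = (2*49)*(-127 + (3 - 5*7)) = 98*(-127 + (3 - 35)) = 98*(-127 - 32) = 98*(-159) = -15582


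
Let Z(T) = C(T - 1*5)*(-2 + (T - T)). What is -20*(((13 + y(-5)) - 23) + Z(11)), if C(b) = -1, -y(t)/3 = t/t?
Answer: 220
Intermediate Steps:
y(t) = -3 (y(t) = -3*t/t = -3*1 = -3)
Z(T) = 2 (Z(T) = -(-2 + (T - T)) = -(-2 + 0) = -1*(-2) = 2)
-20*(((13 + y(-5)) - 23) + Z(11)) = -20*(((13 - 3) - 23) + 2) = -20*((10 - 23) + 2) = -20*(-13 + 2) = -20*(-11) = 220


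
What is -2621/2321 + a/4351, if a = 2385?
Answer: -5868386/10098671 ≈ -0.58110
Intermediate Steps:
-2621/2321 + a/4351 = -2621/2321 + 2385/4351 = -5868386/10098671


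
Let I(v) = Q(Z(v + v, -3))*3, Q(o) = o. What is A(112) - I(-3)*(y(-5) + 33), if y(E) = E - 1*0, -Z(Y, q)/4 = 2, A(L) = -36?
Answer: 636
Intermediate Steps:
Z(Y, q) = -8 (Z(Y, q) = -4*2 = -8)
I(v) = -24 (I(v) = -8*3 = -24)
y(E) = E (y(E) = E + 0 = E)
A(112) - I(-3)*(y(-5) + 33) = -36 - (-24)*(-5 + 33) = -36 - (-24)*28 = -36 - 1*(-672) = -36 + 672 = 636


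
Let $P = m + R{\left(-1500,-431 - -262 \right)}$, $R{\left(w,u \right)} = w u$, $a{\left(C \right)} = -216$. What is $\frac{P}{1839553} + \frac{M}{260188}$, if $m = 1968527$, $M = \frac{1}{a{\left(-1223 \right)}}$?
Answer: $\frac{124879266552863}{103383997048224} \approx 1.2079$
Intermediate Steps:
$M = - \frac{1}{216}$ ($M = \frac{1}{-216} = - \frac{1}{216} \approx -0.0046296$)
$R{\left(w,u \right)} = u w$
$P = 2222027$ ($P = 1968527 + \left(-431 - -262\right) \left(-1500\right) = 1968527 + \left(-431 + 262\right) \left(-1500\right) = 1968527 - -253500 = 1968527 + 253500 = 2222027$)
$\frac{P}{1839553} + \frac{M}{260188} = \frac{2222027}{1839553} - \frac{1}{216 \cdot 260188} = 2222027 \cdot \frac{1}{1839553} - \frac{1}{56200608} = \frac{2222027}{1839553} - \frac{1}{56200608} = \frac{124879266552863}{103383997048224}$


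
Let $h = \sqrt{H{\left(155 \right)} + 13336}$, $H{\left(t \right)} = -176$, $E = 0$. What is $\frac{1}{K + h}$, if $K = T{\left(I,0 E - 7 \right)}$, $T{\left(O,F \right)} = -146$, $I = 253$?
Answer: $- \frac{73}{4078} - \frac{\sqrt{3290}}{4078} \approx -0.031966$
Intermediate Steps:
$K = -146$
$h = 2 \sqrt{3290}$ ($h = \sqrt{-176 + 13336} = \sqrt{13160} = 2 \sqrt{3290} \approx 114.72$)
$\frac{1}{K + h} = \frac{1}{-146 + 2 \sqrt{3290}}$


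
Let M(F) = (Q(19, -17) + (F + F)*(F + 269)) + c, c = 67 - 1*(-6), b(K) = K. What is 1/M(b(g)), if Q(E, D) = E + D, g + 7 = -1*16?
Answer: -1/11241 ≈ -8.8960e-5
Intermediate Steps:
g = -23 (g = -7 - 1*16 = -7 - 16 = -23)
c = 73 (c = 67 + 6 = 73)
Q(E, D) = D + E
M(F) = 75 + 2*F*(269 + F) (M(F) = ((-17 + 19) + (F + F)*(F + 269)) + 73 = (2 + (2*F)*(269 + F)) + 73 = (2 + 2*F*(269 + F)) + 73 = 75 + 2*F*(269 + F))
1/M(b(g)) = 1/(75 + 2*(-23)**2 + 538*(-23)) = 1/(75 + 2*529 - 12374) = 1/(75 + 1058 - 12374) = 1/(-11241) = -1/11241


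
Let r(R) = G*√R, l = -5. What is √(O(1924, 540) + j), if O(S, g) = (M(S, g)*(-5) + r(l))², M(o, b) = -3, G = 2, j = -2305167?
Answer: √(-2304962 + 60*I*√5) ≈ 0.044 + 1518.2*I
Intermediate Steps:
r(R) = 2*√R
O(S, g) = (15 + 2*I*√5)² (O(S, g) = (-3*(-5) + 2*√(-5))² = (15 + 2*(I*√5))² = (15 + 2*I*√5)²)
√(O(1924, 540) + j) = √((205 + 60*I*√5) - 2305167) = √(-2304962 + 60*I*√5)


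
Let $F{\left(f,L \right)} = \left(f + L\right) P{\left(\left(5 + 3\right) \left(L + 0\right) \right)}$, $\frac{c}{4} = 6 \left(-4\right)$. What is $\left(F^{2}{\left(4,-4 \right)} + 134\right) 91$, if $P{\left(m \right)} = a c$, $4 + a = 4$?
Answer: $12194$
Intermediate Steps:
$a = 0$ ($a = -4 + 4 = 0$)
$c = -96$ ($c = 4 \cdot 6 \left(-4\right) = 4 \left(-24\right) = -96$)
$P{\left(m \right)} = 0$ ($P{\left(m \right)} = 0 \left(-96\right) = 0$)
$F{\left(f,L \right)} = 0$ ($F{\left(f,L \right)} = \left(f + L\right) 0 = \left(L + f\right) 0 = 0$)
$\left(F^{2}{\left(4,-4 \right)} + 134\right) 91 = \left(0^{2} + 134\right) 91 = \left(0 + 134\right) 91 = 134 \cdot 91 = 12194$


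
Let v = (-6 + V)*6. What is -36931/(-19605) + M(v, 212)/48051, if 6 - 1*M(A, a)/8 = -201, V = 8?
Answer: 200781929/104671095 ≈ 1.9182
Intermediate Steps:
v = 12 (v = (-6 + 8)*6 = 2*6 = 12)
M(A, a) = 1656 (M(A, a) = 48 - 8*(-201) = 48 + 1608 = 1656)
-36931/(-19605) + M(v, 212)/48051 = -36931/(-19605) + 1656/48051 = -36931*(-1/19605) + 1656*(1/48051) = 36931/19605 + 184/5339 = 200781929/104671095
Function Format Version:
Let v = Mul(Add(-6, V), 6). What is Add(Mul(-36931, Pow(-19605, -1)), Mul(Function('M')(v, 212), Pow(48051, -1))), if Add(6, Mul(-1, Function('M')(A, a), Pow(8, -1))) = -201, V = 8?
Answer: Rational(200781929, 104671095) ≈ 1.9182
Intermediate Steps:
v = 12 (v = Mul(Add(-6, 8), 6) = Mul(2, 6) = 12)
Function('M')(A, a) = 1656 (Function('M')(A, a) = Add(48, Mul(-8, -201)) = Add(48, 1608) = 1656)
Add(Mul(-36931, Pow(-19605, -1)), Mul(Function('M')(v, 212), Pow(48051, -1))) = Add(Mul(-36931, Pow(-19605, -1)), Mul(1656, Pow(48051, -1))) = Add(Mul(-36931, Rational(-1, 19605)), Mul(1656, Rational(1, 48051))) = Add(Rational(36931, 19605), Rational(184, 5339)) = Rational(200781929, 104671095)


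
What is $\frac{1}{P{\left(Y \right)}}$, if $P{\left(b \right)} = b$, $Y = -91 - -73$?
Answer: $- \frac{1}{18} \approx -0.055556$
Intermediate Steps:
$Y = -18$ ($Y = -91 + 73 = -18$)
$\frac{1}{P{\left(Y \right)}} = \frac{1}{-18} = - \frac{1}{18}$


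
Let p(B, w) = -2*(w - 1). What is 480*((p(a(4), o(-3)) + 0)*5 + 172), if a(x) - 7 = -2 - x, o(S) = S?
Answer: 101760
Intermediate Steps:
a(x) = 5 - x (a(x) = 7 + (-2 - x) = 5 - x)
p(B, w) = 2 - 2*w (p(B, w) = -2*(-1 + w) = 2 - 2*w)
480*((p(a(4), o(-3)) + 0)*5 + 172) = 480*(((2 - 2*(-3)) + 0)*5 + 172) = 480*(((2 + 6) + 0)*5 + 172) = 480*((8 + 0)*5 + 172) = 480*(8*5 + 172) = 480*(40 + 172) = 480*212 = 101760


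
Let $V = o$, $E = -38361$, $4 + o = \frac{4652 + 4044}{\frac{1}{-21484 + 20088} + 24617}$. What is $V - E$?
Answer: $\frac{1318163140783}{34365331} \approx 38357.0$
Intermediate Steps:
$o = - \frac{125321708}{34365331}$ ($o = -4 + \frac{4652 + 4044}{\frac{1}{-21484 + 20088} + 24617} = -4 + \frac{8696}{\frac{1}{-1396} + 24617} = -4 + \frac{8696}{- \frac{1}{1396} + 24617} = -4 + \frac{8696}{\frac{34365331}{1396}} = -4 + 8696 \cdot \frac{1396}{34365331} = -4 + \frac{12139616}{34365331} = - \frac{125321708}{34365331} \approx -3.6467$)
$V = - \frac{125321708}{34365331} \approx -3.6467$
$V - E = - \frac{125321708}{34365331} - -38361 = - \frac{125321708}{34365331} + 38361 = \frac{1318163140783}{34365331}$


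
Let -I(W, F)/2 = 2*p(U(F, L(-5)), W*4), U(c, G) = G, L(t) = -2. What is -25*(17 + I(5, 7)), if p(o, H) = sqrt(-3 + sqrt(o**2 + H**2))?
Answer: -425 + 100*sqrt(-3 + 2*sqrt(101)) ≈ -11.482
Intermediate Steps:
p(o, H) = sqrt(-3 + sqrt(H**2 + o**2))
I(W, F) = -4*sqrt(-3 + sqrt(4 + 16*W**2)) (I(W, F) = -4*sqrt(-3 + sqrt((W*4)**2 + (-2)**2)) = -4*sqrt(-3 + sqrt((4*W)**2 + 4)) = -4*sqrt(-3 + sqrt(16*W**2 + 4)) = -4*sqrt(-3 + sqrt(4 + 16*W**2)))
-25*(17 + I(5, 7)) = -25*(17 - 4*sqrt(-3 + 2*sqrt(1 + 4*5**2))) = -25*(17 - 4*sqrt(-3 + 2*sqrt(1 + 4*25))) = -25*(17 - 4*sqrt(-3 + 2*sqrt(1 + 100))) = -25*(17 - 4*sqrt(-3 + 2*sqrt(101))) = -425 + 100*sqrt(-3 + 2*sqrt(101))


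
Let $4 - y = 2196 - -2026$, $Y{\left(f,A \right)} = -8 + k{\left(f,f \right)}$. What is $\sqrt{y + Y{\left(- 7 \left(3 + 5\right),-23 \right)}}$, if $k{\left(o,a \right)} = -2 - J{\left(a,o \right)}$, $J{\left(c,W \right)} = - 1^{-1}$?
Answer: $i \sqrt{4227} \approx 65.015 i$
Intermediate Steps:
$J{\left(c,W \right)} = -1$ ($J{\left(c,W \right)} = \left(-1\right) 1 = -1$)
$k{\left(o,a \right)} = -1$ ($k{\left(o,a \right)} = -2 - -1 = -2 + 1 = -1$)
$Y{\left(f,A \right)} = -9$ ($Y{\left(f,A \right)} = -8 - 1 = -9$)
$y = -4218$ ($y = 4 - \left(2196 - -2026\right) = 4 - \left(2196 + 2026\right) = 4 - 4222 = -4218$)
$\sqrt{y + Y{\left(- 7 \left(3 + 5\right),-23 \right)}} = \sqrt{-4218 - 9} = \sqrt{-4227} = i \sqrt{4227}$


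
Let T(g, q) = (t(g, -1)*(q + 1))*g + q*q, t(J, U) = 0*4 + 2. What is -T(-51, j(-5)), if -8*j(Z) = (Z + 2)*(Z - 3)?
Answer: -213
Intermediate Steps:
t(J, U) = 2 (t(J, U) = 0 + 2 = 2)
j(Z) = -(-3 + Z)*(2 + Z)/8 (j(Z) = -(Z + 2)*(Z - 3)/8 = -(2 + Z)*(-3 + Z)/8 = -(-3 + Z)*(2 + Z)/8)
T(g, q) = q² + g*(2 + 2*q) (T(g, q) = (2*(q + 1))*g + q*q = (2*(1 + q))*g + q² = (2 + 2*q)*g + q² = g*(2 + 2*q) + q² = q² + g*(2 + 2*q))
-T(-51, j(-5)) = -((¾ - ⅛*(-5)² + (⅛)*(-5))² + 2*(-51) + 2*(-51)*(¾ - ⅛*(-5)² + (⅛)*(-5))) = -((¾ - ⅛*25 - 5/8)² - 102 + 2*(-51)*(¾ - ⅛*25 - 5/8)) = -((¾ - 25/8 - 5/8)² - 102 + 2*(-51)*(¾ - 25/8 - 5/8)) = -((-3)² - 102 + 2*(-51)*(-3)) = -(9 - 102 + 306) = -1*213 = -213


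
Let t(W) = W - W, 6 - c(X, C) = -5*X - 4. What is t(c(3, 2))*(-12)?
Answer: 0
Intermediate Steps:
c(X, C) = 10 + 5*X (c(X, C) = 6 - (-5*X - 4) = 6 - (-4 - 5*X) = 6 + (4 + 5*X) = 10 + 5*X)
t(W) = 0
t(c(3, 2))*(-12) = 0*(-12) = 0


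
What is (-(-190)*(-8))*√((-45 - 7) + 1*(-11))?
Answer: -4560*I*√7 ≈ -12065.0*I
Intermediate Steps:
(-(-190)*(-8))*√((-45 - 7) + 1*(-11)) = (-95*16)*√(-52 - 11) = -4560*I*√7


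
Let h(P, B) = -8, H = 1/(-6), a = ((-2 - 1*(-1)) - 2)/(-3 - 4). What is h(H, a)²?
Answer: 64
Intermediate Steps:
a = 3/7 (a = ((-2 + 1) - 2)/(-7) = (-1 - 2)*(-⅐) = -3*(-⅐) = 3/7 ≈ 0.42857)
H = -⅙ ≈ -0.16667
h(H, a)² = (-8)² = 64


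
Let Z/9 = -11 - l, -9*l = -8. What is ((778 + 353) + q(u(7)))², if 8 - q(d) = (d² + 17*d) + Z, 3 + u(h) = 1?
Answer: 1628176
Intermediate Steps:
l = 8/9 (l = -⅑*(-8) = 8/9 ≈ 0.88889)
u(h) = -2 (u(h) = -3 + 1 = -2)
Z = -107 (Z = 9*(-11 - 1*8/9) = 9*(-11 - 8/9) = 9*(-107/9) = -107)
q(d) = 115 - d² - 17*d (q(d) = 8 - ((d² + 17*d) - 107) = 8 - (-107 + d² + 17*d) = 8 + (107 - d² - 17*d) = 115 - d² - 17*d)
((778 + 353) + q(u(7)))² = ((778 + 353) + (115 - 1*(-2)² - 17*(-2)))² = (1131 + (115 - 1*4 + 34))² = (1131 + (115 - 4 + 34))² = (1131 + 145)² = 1276² = 1628176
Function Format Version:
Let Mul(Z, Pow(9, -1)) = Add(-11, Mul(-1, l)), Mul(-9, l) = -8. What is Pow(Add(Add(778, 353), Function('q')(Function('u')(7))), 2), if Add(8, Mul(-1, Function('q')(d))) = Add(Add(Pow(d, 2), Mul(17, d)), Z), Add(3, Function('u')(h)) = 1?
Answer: 1628176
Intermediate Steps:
l = Rational(8, 9) (l = Mul(Rational(-1, 9), -8) = Rational(8, 9) ≈ 0.88889)
Function('u')(h) = -2 (Function('u')(h) = Add(-3, 1) = -2)
Z = -107 (Z = Mul(9, Add(-11, Mul(-1, Rational(8, 9)))) = Mul(9, Add(-11, Rational(-8, 9))) = Mul(9, Rational(-107, 9)) = -107)
Function('q')(d) = Add(115, Mul(-1, Pow(d, 2)), Mul(-17, d)) (Function('q')(d) = Add(8, Mul(-1, Add(Add(Pow(d, 2), Mul(17, d)), -107))) = Add(8, Mul(-1, Add(-107, Pow(d, 2), Mul(17, d)))) = Add(8, Add(107, Mul(-1, Pow(d, 2)), Mul(-17, d))) = Add(115, Mul(-1, Pow(d, 2)), Mul(-17, d)))
Pow(Add(Add(778, 353), Function('q')(Function('u')(7))), 2) = Pow(Add(Add(778, 353), Add(115, Mul(-1, Pow(-2, 2)), Mul(-17, -2))), 2) = Pow(Add(1131, Add(115, Mul(-1, 4), 34)), 2) = Pow(Add(1131, Add(115, -4, 34)), 2) = Pow(Add(1131, 145), 2) = Pow(1276, 2) = 1628176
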